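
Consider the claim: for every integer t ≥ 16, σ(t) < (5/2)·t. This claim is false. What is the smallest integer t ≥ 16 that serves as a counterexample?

Check each integer t ≥ 16 in order until the claim fails.
The first 8 eligible values, up to t = 23, all satisfy the conclusion.
t = 24: σ(24) = 60; 60 ≥ 60.

t = 24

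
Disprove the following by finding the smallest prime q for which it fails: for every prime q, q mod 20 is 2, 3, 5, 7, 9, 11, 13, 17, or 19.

q = 41

For q = 2, 3, 5, 7, …, 29, 31, 37 the conclusion holds.
q = 41: 41 mod 20 = 1 — not in {2, 3, 5, 7, 9, 11, 13, 17, 19}.
Hence q = 41 is a counterexample.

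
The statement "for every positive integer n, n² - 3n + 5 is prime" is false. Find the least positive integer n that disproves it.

n = 1: n² - 3n + 5 = 3, prime.
n = 2: n² - 3n + 5 = 3, prime.
n = 3: n² - 3n + 5 = 5, prime.
n = 4: n² - 3n + 5 = 9 = 3 × 3, composite.

n = 4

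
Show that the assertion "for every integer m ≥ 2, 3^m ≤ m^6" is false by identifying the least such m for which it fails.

For m = 2, 3, 4, 5, …, 12, 13, 14 the conclusion holds.
m = 15: 3^m = 14348907 and m^6 = 11390625, so 14348907 > 11390625.
Hence m = 15 is a counterexample.

m = 15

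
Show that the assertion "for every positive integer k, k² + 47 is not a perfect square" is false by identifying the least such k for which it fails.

Check each positive integer k in order until k² + 47 is a perfect square.
The first 22 eligible values, up to k = 22, all satisfy the conclusion.
k = 23: 23² + 47 = 576 = 24², a perfect square.
Thus k = 23 disproves the claim, and no smaller k works.

k = 23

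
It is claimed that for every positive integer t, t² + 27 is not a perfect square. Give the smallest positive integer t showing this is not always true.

For t = 1, 2 the conclusion holds.
t = 3: 3² + 27 = 36 = 6², a perfect square.
Hence t = 3 is a counterexample.

t = 3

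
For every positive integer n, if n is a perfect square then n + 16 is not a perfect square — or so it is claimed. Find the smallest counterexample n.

For n = 1, 4 the conclusion holds.
n = 9: 9 = 3² and 9 + 16 = 25 = 5².
Thus n = 9 disproves the claim, and no smaller n works.

n = 9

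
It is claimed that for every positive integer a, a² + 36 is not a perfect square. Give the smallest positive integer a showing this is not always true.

a = 8

A counterexample is any positive integer a such that a² + 36 is a perfect square; we check each in order.
The first 7 eligible values, up to a = 7, all satisfy the conclusion.
a = 8: 8² + 36 = 100 = 10², a perfect square.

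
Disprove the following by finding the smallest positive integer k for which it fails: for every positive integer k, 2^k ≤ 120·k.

A counterexample is any positive integer k such that 2^k > 120·k; we check each in order.
For k = 1, 2, 3, 4, 5, 6, 7, 8, 9, 10 the conclusion holds.
k = 11: 2^k = 2048 and 120·k = 1320, so 2048 > 1320.
Hence k = 11 is a counterexample.

k = 11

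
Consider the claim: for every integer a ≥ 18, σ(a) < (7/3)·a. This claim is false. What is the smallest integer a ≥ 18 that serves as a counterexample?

Check each integer a ≥ 18 in order until the claim fails.
a = 18: σ(18) = 39; 39 < 42.
a = 19: σ(19) = 20; 20 < 133/3.
a = 20: σ(20) = 42; 42 < 140/3.
a = 21: σ(21) = 32; 32 < 49.
a = 22: σ(22) = 36; 36 < 154/3.
a = 23: σ(23) = 24; 24 < 161/3.
a = 24: σ(24) = 60; 60 ≥ 56.

a = 24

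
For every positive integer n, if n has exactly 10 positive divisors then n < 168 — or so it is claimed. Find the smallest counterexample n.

n = 176

A counterexample is any positive integer n such that n has exactly 10 positive divisors but the claim fails; we check each in order.
n = 48: τ(48) = 10; 48 < 168.
n = 80: τ(80) = 10; 80 < 168.
n = 112: τ(112) = 10; 112 < 168.
n = 162: τ(162) = 10; 162 < 168.
n = 176: τ(176) = 10; 176 ≥ 168.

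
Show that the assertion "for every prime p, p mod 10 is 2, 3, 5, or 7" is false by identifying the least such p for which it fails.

p = 11

The first 4 eligible values, up to p = 7, all satisfy the conclusion.
p = 11: 11 mod 10 = 1 — not in {2, 3, 5, 7}.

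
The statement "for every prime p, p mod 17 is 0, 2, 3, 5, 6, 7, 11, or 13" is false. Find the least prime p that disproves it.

For p = 2, 3, 5, 7, 11, 13, 17, 19, 23 the conclusion holds.
p = 29: 29 mod 17 = 12 — not in {0, 2, 3, 5, 6, 7, 11, 13}.

p = 29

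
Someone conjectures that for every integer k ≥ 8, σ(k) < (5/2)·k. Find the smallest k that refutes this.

k = 24

A counterexample is any integer k ≥ 8 such that the claim fails; we check each in order.
For k = 8, 9, 10, 11, …, 21, 22, 23 the conclusion holds.
k = 24: σ(24) = 60; 60 ≥ 60.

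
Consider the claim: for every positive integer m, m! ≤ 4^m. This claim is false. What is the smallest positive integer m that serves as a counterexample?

A counterexample is any positive integer m such that m! > 4^m; we check each in order.
The first 8 eligible values, up to m = 8, all satisfy the conclusion.
m = 9: m! = 362880 and 4^m = 262144, so 362880 > 262144.
Hence m = 9 is a counterexample.

m = 9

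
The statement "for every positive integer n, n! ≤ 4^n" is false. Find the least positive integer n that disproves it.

We need the least positive integer n for which n! > 4^n.
The first 8 eligible values, up to n = 8, all satisfy the conclusion.
n = 9: n! = 362880 and 4^n = 262144, so 362880 > 262144.

n = 9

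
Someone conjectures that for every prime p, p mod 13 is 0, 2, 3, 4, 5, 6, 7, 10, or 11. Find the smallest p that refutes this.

p = 47

For p = 2, 3, 5, 7, …, 37, 41, 43 the conclusion holds.
p = 47: 47 mod 13 = 8 — not in {0, 2, 3, 4, 5, 6, 7, 10, 11}.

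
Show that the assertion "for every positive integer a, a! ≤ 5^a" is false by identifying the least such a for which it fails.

a = 12

For a = 1, 2, 3, 4, …, 9, 10, 11 the conclusion holds.
a = 12: a! = 479001600 and 5^a = 244140625, so 479001600 > 244140625.
Thus a = 12 disproves the claim, and no smaller a works.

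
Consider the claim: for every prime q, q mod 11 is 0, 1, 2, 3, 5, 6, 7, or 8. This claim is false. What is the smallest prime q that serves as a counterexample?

q = 31

For q = 2, 3, 5, 7, 11, 13, 17, 19, 23, 29 the conclusion holds.
q = 31: 31 mod 11 = 9 — not in {0, 1, 2, 3, 5, 6, 7, 8}.
Hence q = 31 is a counterexample.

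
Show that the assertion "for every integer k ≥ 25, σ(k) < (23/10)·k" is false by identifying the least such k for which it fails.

A counterexample is any integer k ≥ 25 such that the claim fails; we check each in order.
The first 5 eligible values, up to k = 29, all satisfy the conclusion.
k = 30: σ(30) = 72; 72 ≥ 69.

k = 30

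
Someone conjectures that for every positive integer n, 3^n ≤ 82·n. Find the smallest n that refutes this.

We need the least positive integer n for which 3^n > 82·n.
For n = 1, 2, 3, 4, 5 the conclusion holds.
n = 6: 3^n = 729 and 82·n = 492, so 729 > 492.
Hence n = 6 is a counterexample.

n = 6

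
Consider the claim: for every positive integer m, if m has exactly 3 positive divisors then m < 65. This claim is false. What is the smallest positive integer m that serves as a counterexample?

Check each positive integer m in order until m has exactly 3 positive divisors but the claim fails.
m = 4: τ(4) = 3; 4 < 65.
m = 9: τ(9) = 3; 9 < 65.
m = 25: τ(25) = 3; 25 < 65.
m = 49: τ(49) = 3; 49 < 65.
m = 121: τ(121) = 3; 121 ≥ 65.
Hence m = 121 is a counterexample.

m = 121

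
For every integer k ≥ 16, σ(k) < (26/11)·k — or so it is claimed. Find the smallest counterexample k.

We need the least integer k ≥ 16 for which the claim fails.
For k = 16, 17, 18, 19, 20, 21, 22, 23 the conclusion holds.
k = 24: σ(24) = 60; 60 ≥ 624/11.

k = 24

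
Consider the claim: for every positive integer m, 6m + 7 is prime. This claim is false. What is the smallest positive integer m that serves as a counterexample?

We need the least positive integer m for which 6m + 7 is not prime.
m = 1: 6m + 7 = 13, prime.
m = 2: 6m + 7 = 19, prime.
m = 3: 6m + 7 = 25 = 5 × 5, composite.
Thus m = 3 disproves the claim, and no smaller m works.

m = 3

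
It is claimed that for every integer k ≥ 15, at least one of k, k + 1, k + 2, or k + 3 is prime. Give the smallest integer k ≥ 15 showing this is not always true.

We need the least integer k ≥ 15 for which k, k + 1, k + 2, k + 3 are all composite.
For k = 15, 16, 17, 18, 19, 20, 21, 22, 23 the conclusion holds.
k = 24: 24 = 2 × 12; 25 = 5 × 5; 26 = 2 × 13; 27 = 3 × 9 — all composite.
So k = 24 is the smallest counterexample.

k = 24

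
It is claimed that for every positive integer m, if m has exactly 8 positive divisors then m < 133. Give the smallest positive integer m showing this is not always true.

m = 135

The first 17 eligible values, up to m = 130, all satisfy the conclusion.
m = 135: τ(135) = 8; 135 ≥ 133.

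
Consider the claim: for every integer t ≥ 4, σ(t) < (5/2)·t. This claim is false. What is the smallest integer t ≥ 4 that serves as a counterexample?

t = 24

A counterexample is any integer t ≥ 4 such that the claim fails; we check each in order.
For t = 4, 5, 6, 7, …, 21, 22, 23 the conclusion holds.
t = 24: σ(24) = 60; 60 ≥ 60.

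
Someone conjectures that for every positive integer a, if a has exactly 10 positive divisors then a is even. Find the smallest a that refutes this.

a = 405

For a = 48, 80, 112, 162, 176, 208, 272, 304, 368 the conclusion holds.
a = 405: divisors of 405: 10 divisors; 405 is odd.
Thus a = 405 disproves the claim, and no smaller a works.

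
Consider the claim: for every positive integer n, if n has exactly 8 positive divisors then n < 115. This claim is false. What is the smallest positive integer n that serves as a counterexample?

Check each positive integer n in order until n has exactly 8 positive divisors but the claim fails.
For n = 24, 30, 40, 42, …, 105, 110, 114 the conclusion holds.
n = 128: τ(128) = 8; 128 ≥ 115.
So n = 128 is the smallest counterexample.

n = 128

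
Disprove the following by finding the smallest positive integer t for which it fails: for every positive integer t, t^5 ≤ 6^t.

t = 3

A counterexample is any positive integer t such that t^5 > 6^t; we check each in order.
t = 1: t^5 = 1 and 6^t = 6, so 1 ≤ 6.
t = 2: t^5 = 32 and 6^t = 36, so 32 ≤ 36.
t = 3: t^5 = 243 and 6^t = 216, so 243 > 216.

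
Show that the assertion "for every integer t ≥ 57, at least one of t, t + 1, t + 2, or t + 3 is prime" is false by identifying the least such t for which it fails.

A counterexample is any integer t ≥ 57 such that t, t + 1, t + 2, t + 3 are all composite; we check each in order.
For t = 57, 58, 59, 60, 61 the conclusion holds.
t = 62: 62 = 2 × 31; 63 = 3 × 21; 64 = 2 × 32; 65 = 5 × 13 — all composite.
So t = 62 is the smallest counterexample.

t = 62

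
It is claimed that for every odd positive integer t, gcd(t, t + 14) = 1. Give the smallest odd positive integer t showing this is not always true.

t = 7

t = 1: gcd(1, 15) = 1.
t = 3: gcd(3, 17) = 1.
t = 5: gcd(5, 19) = 1.
t = 7: gcd(7, 21) = 7.
So t = 7 is the smallest counterexample.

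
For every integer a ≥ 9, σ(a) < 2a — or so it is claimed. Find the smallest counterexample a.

For a = 9, 10, 11 the conclusion holds.
a = 12: σ(12) = 28; 28 ≥ 24.

a = 12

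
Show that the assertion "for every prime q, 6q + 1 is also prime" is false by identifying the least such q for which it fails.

q = 19

We need the least prime q for which 6q + 1 is not prime.
For q = 2, 3, 5, 7, 11, 13, 17 the conclusion holds.
q = 19: 6q + 1 = 115 = 5 × 23, not prime.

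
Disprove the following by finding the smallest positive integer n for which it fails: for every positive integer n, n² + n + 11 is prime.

n = 10

A counterexample is any positive integer n such that n² + n + 11 is not prime; we check each in order.
For n = 1, 2, 3, 4, 5, 6, 7, 8, 9 the conclusion holds.
n = 10: n² + n + 11 = 121 = 11 × 11, composite.
So n = 10 is the smallest counterexample.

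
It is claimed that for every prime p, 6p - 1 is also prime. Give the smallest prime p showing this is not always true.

We need the least prime p for which 6p - 1 is not prime.
The first 4 eligible values, up to p = 7, all satisfy the conclusion.
p = 11: 6p - 1 = 65 = 5 × 13, not prime.

p = 11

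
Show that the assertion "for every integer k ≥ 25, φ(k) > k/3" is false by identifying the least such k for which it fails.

k = 30

We need the least integer k ≥ 25 for which the claim fails.
k = 25: φ(25) = 20 and 25/3 = 25/3, so φ(25) > 25/3.
k = 26: φ(26) = 12 and 26/3 = 26/3, so φ(26) > 26/3.
k = 27: φ(27) = 18 and 27/3 = 9, so φ(27) > 27/3.
k = 28: φ(28) = 12 and 28/3 = 28/3, so φ(28) > 28/3.
k = 29: φ(29) = 28 and 29/3 = 29/3, so φ(29) > 29/3.
k = 30: φ(30) = 8 and 30/3 = 10, so φ(30) ≤ 30/3.
So k = 30 is the smallest counterexample.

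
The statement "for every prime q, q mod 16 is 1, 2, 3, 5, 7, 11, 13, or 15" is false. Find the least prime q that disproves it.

q = 41

We need the least prime q for which the claim fails.
For q = 2, 3, 5, 7, …, 29, 31, 37 the conclusion holds.
q = 41: 41 mod 16 = 9 — not in {1, 2, 3, 5, 7, 11, 13, 15}.
Thus q = 41 disproves the claim, and no smaller q works.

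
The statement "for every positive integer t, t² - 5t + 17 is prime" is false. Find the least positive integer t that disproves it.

A counterexample is any positive integer t such that t² - 5t + 17 is not prime; we check each in order.
The first 12 eligible values, up to t = 12, all satisfy the conclusion.
t = 13: t² - 5t + 17 = 121 = 11 × 11, composite.

t = 13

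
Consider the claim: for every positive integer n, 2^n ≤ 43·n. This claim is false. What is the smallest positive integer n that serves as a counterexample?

A counterexample is any positive integer n such that 2^n > 43·n; we check each in order.
n = 1: 2^n = 2 and 43·n = 43, so 2 ≤ 43.
n = 2: 2^n = 4 and 43·n = 86, so 4 ≤ 86.
n = 3: 2^n = 8 and 43·n = 129, so 8 ≤ 129.
n = 4: 2^n = 16 and 43·n = 172, so 16 ≤ 172.
n = 5: 2^n = 32 and 43·n = 215, so 32 ≤ 215.
n = 6: 2^n = 64 and 43·n = 258, so 64 ≤ 258.
n = 7: 2^n = 128 and 43·n = 301, so 128 ≤ 301.
n = 8: 2^n = 256 and 43·n = 344, so 256 ≤ 344.
n = 9: 2^n = 512 and 43·n = 387, so 512 > 387.

n = 9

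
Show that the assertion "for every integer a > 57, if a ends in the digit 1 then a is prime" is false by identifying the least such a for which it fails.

We need the least integer a > 57 for which a ends in the digit 1 but a is not prime.
For a = 61, 71 the conclusion holds.
a = 81: 81 ends in 1; 81 = 3 × 27, composite.
Thus a = 81 disproves the claim, and no smaller a works.

a = 81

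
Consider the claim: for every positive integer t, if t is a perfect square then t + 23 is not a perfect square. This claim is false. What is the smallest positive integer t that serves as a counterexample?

t = 121

For t = 1, 4, 9, 16, 25, 36, 49, 64, 81, 100 the conclusion holds.
t = 121: 121 = 11² and 121 + 23 = 144 = 12².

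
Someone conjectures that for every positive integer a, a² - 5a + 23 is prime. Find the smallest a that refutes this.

a = 19

Check each positive integer a in order until a² - 5a + 23 is not prime.
For a = 1, 2, 3, 4, …, 16, 17, 18 the conclusion holds.
a = 19: a² - 5a + 23 = 289 = 17 × 17, composite.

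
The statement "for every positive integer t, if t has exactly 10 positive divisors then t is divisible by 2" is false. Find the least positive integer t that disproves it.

t = 405

A counterexample is any positive integer t such that t has exactly 10 positive divisors but t is not divisible by 2; we check each in order.
For t = 48, 80, 112, 162, 176, 208, 272, 304, 368 the conclusion holds.
t = 405: τ(405) = 10; 405 mod 2 = 1.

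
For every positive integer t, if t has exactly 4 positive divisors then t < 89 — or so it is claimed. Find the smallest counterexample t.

We need the least positive integer t for which t has exactly 4 positive divisors but the claim fails.
The first 28 eligible values, up to t = 87, all satisfy the conclusion.
t = 91: τ(91) = 4; 91 ≥ 89.
So t = 91 is the smallest counterexample.

t = 91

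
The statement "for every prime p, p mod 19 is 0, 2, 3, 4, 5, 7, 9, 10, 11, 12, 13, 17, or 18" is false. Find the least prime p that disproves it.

A counterexample is any prime p such that the claim fails; we check each in order.
The first 15 eligible values, up to p = 47, all satisfy the conclusion.
p = 53: 53 mod 19 = 15 — not in {0, 2, 3, 4, 5, 7, 9, 10, 11, 12, 13, 17, 18}.
Thus p = 53 disproves the claim, and no smaller p works.

p = 53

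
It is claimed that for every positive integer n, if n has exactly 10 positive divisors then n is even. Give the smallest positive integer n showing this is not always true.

For n = 48, 80, 112, 162, 176, 208, 272, 304, 368 the conclusion holds.
n = 405: divisors of 405: 10 divisors; 405 is odd.
Hence n = 405 is a counterexample.

n = 405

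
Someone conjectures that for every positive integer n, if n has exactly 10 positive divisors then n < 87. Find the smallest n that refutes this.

A counterexample is any positive integer n such that n has exactly 10 positive divisors but the claim fails; we check each in order.
n = 48: τ(48) = 10; 48 < 87.
n = 80: τ(80) = 10; 80 < 87.
n = 112: τ(112) = 10; 112 ≥ 87.
Hence n = 112 is a counterexample.

n = 112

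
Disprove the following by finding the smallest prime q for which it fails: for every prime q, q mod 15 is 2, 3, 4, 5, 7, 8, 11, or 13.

q = 29

We need the least prime q for which the claim fails.
For q = 2, 3, 5, 7, 11, 13, 17, 19, 23 the conclusion holds.
q = 29: 29 mod 15 = 14 — not in {2, 3, 4, 5, 7, 8, 11, 13}.
Hence q = 29 is a counterexample.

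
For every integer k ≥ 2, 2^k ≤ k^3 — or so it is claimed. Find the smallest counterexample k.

We need the least integer k ≥ 2 for which 2^k > k^3.
For k = 2, 3, 4, 5, 6, 7, 8, 9 the conclusion holds.
k = 10: 2^k = 1024 and k^3 = 1000, so 1024 > 1000.
Hence k = 10 is a counterexample.

k = 10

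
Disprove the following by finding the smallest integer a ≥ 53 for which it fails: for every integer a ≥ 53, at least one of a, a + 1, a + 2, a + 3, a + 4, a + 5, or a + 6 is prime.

a = 90

We need the least integer a ≥ 53 for which a, a + 1, a + 2, a + 3, a + 4, a + 5, a + 6 are all composite.
For a = 53, 54, 55, 56, …, 87, 88, 89 the conclusion holds.
a = 90: 90 = 2 × 45; 91 = 7 × 13; 92 = 2 × 46; 93 = 3 × 31; 94 = 2 × 47; 95 = 5 × 19; 96 = 2 × 48 — all composite.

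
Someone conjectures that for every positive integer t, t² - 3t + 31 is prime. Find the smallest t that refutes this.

t = 4

A counterexample is any positive integer t such that t² - 3t + 31 is not prime; we check each in order.
For t = 1, 2, 3 the conclusion holds.
t = 4: t² - 3t + 31 = 35 = 5 × 7, composite.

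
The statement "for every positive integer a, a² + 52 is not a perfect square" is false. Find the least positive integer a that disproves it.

a = 12

Check each positive integer a in order until a² + 52 is a perfect square.
For a = 1, 2, 3, 4, …, 9, 10, 11 the conclusion holds.
a = 12: 12² + 52 = 196 = 14², a perfect square.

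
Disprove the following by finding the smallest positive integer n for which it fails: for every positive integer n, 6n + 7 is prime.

n = 3

We need the least positive integer n for which 6n + 7 is not prime.
n = 1: 6n + 7 = 13, prime.
n = 2: 6n + 7 = 19, prime.
n = 3: 6n + 7 = 25 = 5 × 5, composite.
So n = 3 is the smallest counterexample.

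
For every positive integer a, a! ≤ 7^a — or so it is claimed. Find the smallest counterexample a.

a = 17

Check each positive integer a in order until a! > 7^a.
The first 16 eligible values, up to a = 16, all satisfy the conclusion.
a = 17: a! = 355687428096000 and 7^a = 232630513987207, so 355687428096000 > 232630513987207.
So a = 17 is the smallest counterexample.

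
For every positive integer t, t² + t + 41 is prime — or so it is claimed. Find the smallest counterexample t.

We need the least positive integer t for which t² + t + 41 is not prime.
The first 39 eligible values, up to t = 39, all satisfy the conclusion.
t = 40: t² + t + 41 = 1681 = 41 × 41, composite.

t = 40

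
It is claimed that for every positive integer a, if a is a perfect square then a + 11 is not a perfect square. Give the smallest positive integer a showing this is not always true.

We need the least positive integer a for which a is a perfect square but a + 11 is a perfect square.
a = 1: 1 + 11 = 12, not a perfect square.
a = 4: 4 + 11 = 15, not a perfect square.
a = 9: 9 + 11 = 20, not a perfect square.
a = 16: 16 + 11 = 27, not a perfect square.
a = 25: 25 = 5² and 25 + 11 = 36 = 6².

a = 25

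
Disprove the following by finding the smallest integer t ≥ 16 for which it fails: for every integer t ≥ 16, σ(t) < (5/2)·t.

A counterexample is any integer t ≥ 16 such that the claim fails; we check each in order.
t = 16: σ(16) = 31; 31 < 40.
t = 17: σ(17) = 18; 18 < 85/2.
t = 18: σ(18) = 39; 39 < 45.
t = 19: σ(19) = 20; 20 < 95/2.
t = 20: σ(20) = 42; 42 < 50.
t = 21: σ(21) = 32; 32 < 105/2.
t = 22: σ(22) = 36; 36 < 55.
t = 23: σ(23) = 24; 24 < 115/2.
t = 24: σ(24) = 60; 60 ≥ 60.

t = 24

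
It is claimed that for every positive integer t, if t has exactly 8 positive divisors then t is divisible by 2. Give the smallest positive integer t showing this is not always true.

t = 105

Check each positive integer t in order until t has exactly 8 positive divisors but t is not divisible by 2.
For t = 24, 30, 40, 42, …, 88, 102, 104 the conclusion holds.
t = 105: τ(105) = 8; 105 mod 2 = 1.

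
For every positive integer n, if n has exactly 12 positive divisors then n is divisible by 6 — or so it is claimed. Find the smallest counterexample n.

n = 140

A counterexample is any positive integer n such that n has exactly 12 positive divisors but n is not divisible by 6; we check each in order.
For n = 60, 72, 84, 90, 96, 108, 126, 132 the conclusion holds.
n = 140: τ(140) = 12; 140 mod 6 = 2.
Thus n = 140 disproves the claim, and no smaller n works.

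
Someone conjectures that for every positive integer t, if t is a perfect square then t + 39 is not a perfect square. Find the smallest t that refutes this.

We need the least positive integer t for which t is a perfect square but t + 39 is a perfect square.
The first 4 eligible values, up to t = 16, all satisfy the conclusion.
t = 25: 25 = 5² and 25 + 39 = 64 = 8².
Thus t = 25 disproves the claim, and no smaller t works.

t = 25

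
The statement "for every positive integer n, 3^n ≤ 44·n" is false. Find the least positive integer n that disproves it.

We need the least positive integer n for which 3^n > 44·n.
n = 1: 3^n = 3 and 44·n = 44, so 3 ≤ 44.
n = 2: 3^n = 9 and 44·n = 88, so 9 ≤ 88.
n = 3: 3^n = 27 and 44·n = 132, so 27 ≤ 132.
n = 4: 3^n = 81 and 44·n = 176, so 81 ≤ 176.
n = 5: 3^n = 243 and 44·n = 220, so 243 > 220.

n = 5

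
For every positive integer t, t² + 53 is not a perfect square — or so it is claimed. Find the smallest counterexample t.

We need the least positive integer t for which t² + 53 is a perfect square.
For t = 1, 2, 3, 4, …, 23, 24, 25 the conclusion holds.
t = 26: 26² + 53 = 729 = 27², a perfect square.
So t = 26 is the smallest counterexample.

t = 26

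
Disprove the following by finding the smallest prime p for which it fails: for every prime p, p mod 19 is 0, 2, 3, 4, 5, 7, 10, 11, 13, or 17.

p = 31

A counterexample is any prime p such that the claim fails; we check each in order.
The first 10 eligible values, up to p = 29, all satisfy the conclusion.
p = 31: 31 mod 19 = 12 — not in {0, 2, 3, 4, 5, 7, 10, 11, 13, 17}.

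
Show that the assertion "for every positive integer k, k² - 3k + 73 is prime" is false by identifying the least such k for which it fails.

We need the least positive integer k for which k² - 3k + 73 is not prime.
k = 1: k² - 3k + 73 = 71, prime.
k = 2: k² - 3k + 73 = 71, prime.
k = 3: k² - 3k + 73 = 73, prime.
k = 4: k² - 3k + 73 = 77 = 7 × 11, composite.
Thus k = 4 disproves the claim, and no smaller k works.

k = 4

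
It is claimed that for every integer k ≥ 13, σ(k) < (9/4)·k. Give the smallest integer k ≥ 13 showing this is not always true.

Check each integer k ≥ 13 in order until the claim fails.
For k = 13, 14, 15, 16, …, 21, 22, 23 the conclusion holds.
k = 24: σ(24) = 60; 60 ≥ 54.

k = 24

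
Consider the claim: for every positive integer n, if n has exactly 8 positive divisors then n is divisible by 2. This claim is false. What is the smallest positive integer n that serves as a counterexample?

n = 105

A counterexample is any positive integer n such that n has exactly 8 positive divisors but n is not divisible by 2; we check each in order.
The first 12 eligible values, up to n = 104, all satisfy the conclusion.
n = 105: τ(105) = 8; 105 mod 2 = 1.
Hence n = 105 is a counterexample.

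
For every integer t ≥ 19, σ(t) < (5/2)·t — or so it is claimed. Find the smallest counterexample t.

t = 19: σ(19) = 20; 20 < 95/2.
t = 20: σ(20) = 42; 42 < 50.
t = 21: σ(21) = 32; 32 < 105/2.
t = 22: σ(22) = 36; 36 < 55.
t = 23: σ(23) = 24; 24 < 115/2.
t = 24: σ(24) = 60; 60 ≥ 60.

t = 24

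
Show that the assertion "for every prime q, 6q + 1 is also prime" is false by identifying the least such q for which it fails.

q = 19

A counterexample is any prime q such that 6q + 1 is not prime; we check each in order.
q = 2: 6q + 1 = 13, prime.
q = 3: 6q + 1 = 19, prime.
q = 5: 6q + 1 = 31, prime.
q = 7: 6q + 1 = 43, prime.
q = 11: 6q + 1 = 67, prime.
q = 13: 6q + 1 = 79, prime.
q = 17: 6q + 1 = 103, prime.
q = 19: 6q + 1 = 115 = 5 × 23, not prime.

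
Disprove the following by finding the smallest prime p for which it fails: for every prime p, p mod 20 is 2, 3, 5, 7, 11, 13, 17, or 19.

Check each prime p in order until the claim fails.
For p = 2, 3, 5, 7, 11, 13, 17, 19, 23 the conclusion holds.
p = 29: 29 mod 20 = 9 — not in {2, 3, 5, 7, 11, 13, 17, 19}.
So p = 29 is the smallest counterexample.

p = 29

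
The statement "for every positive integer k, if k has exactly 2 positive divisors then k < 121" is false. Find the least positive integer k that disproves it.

Check each positive integer k in order until k has exactly 2 positive divisors but the claim fails.
For k = 2, 3, 5, 7, …, 107, 109, 113 the conclusion holds.
k = 127: τ(127) = 2; 127 ≥ 121.
Hence k = 127 is a counterexample.

k = 127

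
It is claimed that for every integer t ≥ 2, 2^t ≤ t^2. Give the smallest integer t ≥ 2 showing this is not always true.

t = 5

Check each integer t ≥ 2 in order until 2^t > t^2.
t = 2: 2^t = 4 and t^2 = 4, so 4 ≤ 4.
t = 3: 2^t = 8 and t^2 = 9, so 8 ≤ 9.
t = 4: 2^t = 16 and t^2 = 16, so 16 ≤ 16.
t = 5: 2^t = 32 and t^2 = 25, so 32 > 25.
Hence t = 5 is a counterexample.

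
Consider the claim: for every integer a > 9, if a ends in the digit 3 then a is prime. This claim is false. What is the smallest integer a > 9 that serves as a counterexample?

a = 33

Check each integer a > 9 in order until a ends in the digit 3 but a is not prime.
For a = 13, 23 the conclusion holds.
a = 33: 33 ends in 3; 33 = 3 × 11, composite.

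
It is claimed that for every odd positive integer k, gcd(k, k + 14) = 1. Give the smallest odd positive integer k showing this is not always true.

A counterexample is any odd positive integer k such that gcd(k, k + 14) > 1; we check each in order.
For k = 1, 3, 5 the conclusion holds.
k = 7: gcd(7, 21) = 7.
So k = 7 is the smallest counterexample.

k = 7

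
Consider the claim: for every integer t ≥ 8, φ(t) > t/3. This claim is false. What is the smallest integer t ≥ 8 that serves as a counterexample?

t = 12

We need the least integer t ≥ 8 for which the claim fails.
For t = 8, 9, 10, 11 the conclusion holds.
t = 12: φ(12) = 4 and 12/3 = 4, so φ(12) ≤ 12/3.
So t = 12 is the smallest counterexample.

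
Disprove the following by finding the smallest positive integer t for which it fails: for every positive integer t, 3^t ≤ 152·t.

t = 7

For t = 1, 2, 3, 4, 5, 6 the conclusion holds.
t = 7: 3^t = 2187 and 152·t = 1064, so 2187 > 1064.
So t = 7 is the smallest counterexample.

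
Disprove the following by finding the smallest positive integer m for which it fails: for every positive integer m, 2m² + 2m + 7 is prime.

We need the least positive integer m for which 2m² + 2m + 7 is not prime.
The first 5 eligible values, up to m = 5, all satisfy the conclusion.
m = 6: 2m² + 2m + 7 = 91 = 7 × 13, composite.

m = 6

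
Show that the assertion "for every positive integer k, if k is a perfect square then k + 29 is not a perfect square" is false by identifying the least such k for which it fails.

We need the least positive integer k for which k is a perfect square but k + 29 is a perfect square.
The first 13 eligible values, up to k = 169, all satisfy the conclusion.
k = 196: 196 = 14² and 196 + 29 = 225 = 15².
Hence k = 196 is a counterexample.

k = 196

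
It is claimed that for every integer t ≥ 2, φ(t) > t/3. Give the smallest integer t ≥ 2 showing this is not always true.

t = 6

For t = 2, 3, 4, 5 the conclusion holds.
t = 6: φ(6) = 2 and 6/3 = 2, so φ(6) ≤ 6/3.
Hence t = 6 is a counterexample.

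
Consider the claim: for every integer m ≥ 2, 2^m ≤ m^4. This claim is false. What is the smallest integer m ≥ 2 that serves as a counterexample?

A counterexample is any integer m ≥ 2 such that 2^m > m^4; we check each in order.
For m = 2, 3, 4, 5, …, 14, 15, 16 the conclusion holds.
m = 17: 2^m = 131072 and m^4 = 83521, so 131072 > 83521.

m = 17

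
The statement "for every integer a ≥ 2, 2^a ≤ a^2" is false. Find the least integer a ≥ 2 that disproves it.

a = 5

We need the least integer a ≥ 2 for which 2^a > a^2.
For a = 2, 3, 4 the conclusion holds.
a = 5: 2^a = 32 and a^2 = 25, so 32 > 25.
Thus a = 5 disproves the claim, and no smaller a works.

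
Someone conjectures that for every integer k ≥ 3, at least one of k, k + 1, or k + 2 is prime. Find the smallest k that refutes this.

k = 8

Check each integer k ≥ 3 in order until k, k + 1, k + 2 are all composite.
The first 5 eligible values, up to k = 7, all satisfy the conclusion.
k = 8: 8 = 2 × 4; 9 = 3 × 3; 10 = 2 × 5 — all composite.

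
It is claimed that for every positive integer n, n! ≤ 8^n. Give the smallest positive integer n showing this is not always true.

n = 20

We need the least positive integer n for which n! > 8^n.
The first 19 eligible values, up to n = 19, all satisfy the conclusion.
n = 20: n! = 2432902008176640000 and 8^n = 1152921504606846976, so 2432902008176640000 > 1152921504606846976.
Thus n = 20 disproves the claim, and no smaller n works.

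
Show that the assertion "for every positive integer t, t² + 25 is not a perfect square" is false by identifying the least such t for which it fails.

t = 12

We need the least positive integer t for which t² + 25 is a perfect square.
The first 11 eligible values, up to t = 11, all satisfy the conclusion.
t = 12: 12² + 25 = 169 = 13², a perfect square.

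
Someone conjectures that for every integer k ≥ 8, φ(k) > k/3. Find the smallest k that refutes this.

k = 12

Check each integer k ≥ 8 in order until the claim fails.
For k = 8, 9, 10, 11 the conclusion holds.
k = 12: φ(12) = 4 and 12/3 = 4, so φ(12) ≤ 12/3.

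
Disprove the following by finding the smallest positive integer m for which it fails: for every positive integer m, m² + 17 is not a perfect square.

m = 8

A counterexample is any positive integer m such that m² + 17 is a perfect square; we check each in order.
m = 1: 1² + 17 = 18, not a perfect square.
m = 2: 2² + 17 = 21, not a perfect square.
m = 3: 3² + 17 = 26, not a perfect square.
m = 4: 4² + 17 = 33, not a perfect square.
m = 5: 5² + 17 = 42, not a perfect square.
m = 6: 6² + 17 = 53, not a perfect square.
m = 7: 7² + 17 = 66, not a perfect square.
m = 8: 8² + 17 = 81 = 9², a perfect square.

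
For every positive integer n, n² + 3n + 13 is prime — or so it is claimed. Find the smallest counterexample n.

n = 9

n = 1: n² + 3n + 13 = 17, prime.
n = 2: n² + 3n + 13 = 23, prime.
n = 3: n² + 3n + 13 = 31, prime.
n = 4: n² + 3n + 13 = 41, prime.
n = 5: n² + 3n + 13 = 53, prime.
n = 6: n² + 3n + 13 = 67, prime.
n = 7: n² + 3n + 13 = 83, prime.
n = 8: n² + 3n + 13 = 101, prime.
n = 9: n² + 3n + 13 = 121 = 11 × 11, composite.
Hence n = 9 is a counterexample.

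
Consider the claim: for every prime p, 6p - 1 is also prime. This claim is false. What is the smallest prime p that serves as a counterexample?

A counterexample is any prime p such that 6p - 1 is not prime; we check each in order.
p = 2: 6p - 1 = 11, prime.
p = 3: 6p - 1 = 17, prime.
p = 5: 6p - 1 = 29, prime.
p = 7: 6p - 1 = 41, prime.
p = 11: 6p - 1 = 65 = 5 × 13, not prime.

p = 11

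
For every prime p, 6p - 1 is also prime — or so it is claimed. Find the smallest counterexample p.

p = 11

Check each prime p in order until 6p - 1 is not prime.
p = 2: 6p - 1 = 11, prime.
p = 3: 6p - 1 = 17, prime.
p = 5: 6p - 1 = 29, prime.
p = 7: 6p - 1 = 41, prime.
p = 11: 6p - 1 = 65 = 5 × 13, not prime.
So p = 11 is the smallest counterexample.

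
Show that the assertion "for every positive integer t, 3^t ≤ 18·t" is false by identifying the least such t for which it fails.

We need the least positive integer t for which 3^t > 18·t.
For t = 1, 2, 3 the conclusion holds.
t = 4: 3^t = 81 and 18·t = 72, so 81 > 72.
Hence t = 4 is a counterexample.

t = 4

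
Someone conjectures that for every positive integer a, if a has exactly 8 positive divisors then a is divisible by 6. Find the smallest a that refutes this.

For a = 24, 30 the conclusion holds.
a = 40: τ(40) = 8; 40 mod 6 = 4.
Hence a = 40 is a counterexample.

a = 40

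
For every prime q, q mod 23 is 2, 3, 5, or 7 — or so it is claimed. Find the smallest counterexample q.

q = 11

q = 2: 2 mod 23 = 2.
q = 3: 3 mod 23 = 3.
q = 5: 5 mod 23 = 5.
q = 7: 7 mod 23 = 7.
q = 11: 11 mod 23 = 11 — not in {2, 3, 5, 7}.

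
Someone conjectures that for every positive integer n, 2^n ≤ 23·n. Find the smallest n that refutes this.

The first 7 eligible values, up to n = 7, all satisfy the conclusion.
n = 8: 2^n = 256 and 23·n = 184, so 256 > 184.

n = 8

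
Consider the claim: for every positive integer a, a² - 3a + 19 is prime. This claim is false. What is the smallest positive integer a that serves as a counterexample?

We need the least positive integer a for which a² - 3a + 19 is not prime.
For a = 1, 2, 3, 4, …, 15, 16, 17 the conclusion holds.
a = 18: a² - 3a + 19 = 289 = 17 × 17, composite.

a = 18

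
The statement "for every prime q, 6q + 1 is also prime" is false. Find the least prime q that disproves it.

q = 19

q = 2: 6q + 1 = 13, prime.
q = 3: 6q + 1 = 19, prime.
q = 5: 6q + 1 = 31, prime.
q = 7: 6q + 1 = 43, prime.
q = 11: 6q + 1 = 67, prime.
q = 13: 6q + 1 = 79, prime.
q = 17: 6q + 1 = 103, prime.
q = 19: 6q + 1 = 115 = 5 × 23, not prime.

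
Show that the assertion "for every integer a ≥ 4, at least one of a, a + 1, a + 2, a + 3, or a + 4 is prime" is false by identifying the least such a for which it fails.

a = 24

A counterexample is any integer a ≥ 4 such that a, a + 1, a + 2, a + 3, a + 4 are all composite; we check each in order.
The first 20 eligible values, up to a = 23, all satisfy the conclusion.
a = 24: 24 = 2 × 12; 25 = 5 × 5; 26 = 2 × 13; 27 = 3 × 9; 28 = 2 × 14 — all composite.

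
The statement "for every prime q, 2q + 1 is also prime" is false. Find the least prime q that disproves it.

q = 7

We need the least prime q for which 2q + 1 is not prime.
q = 2: 2q + 1 = 5, prime.
q = 3: 2q + 1 = 7, prime.
q = 5: 2q + 1 = 11, prime.
q = 7: 2q + 1 = 15 = 3 × 5, not prime.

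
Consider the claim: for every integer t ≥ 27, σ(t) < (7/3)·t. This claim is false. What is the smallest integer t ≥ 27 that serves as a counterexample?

A counterexample is any integer t ≥ 27 such that the claim fails; we check each in order.
For t = 27, 28, 29 the conclusion holds.
t = 30: σ(30) = 72; 72 ≥ 70.

t = 30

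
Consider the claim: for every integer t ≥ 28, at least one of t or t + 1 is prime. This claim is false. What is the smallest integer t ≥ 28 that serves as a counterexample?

t = 32

A counterexample is any integer t ≥ 28 such that t, t + 1 are both composite; we check each in order.
t = 28: 29 is prime.
t = 29: 29 is prime.
t = 30: 31 is prime.
t = 31: 31 is prime.
t = 32: 32 = 2 × 16; 33 = 3 × 11 — both composite.
So t = 32 is the smallest counterexample.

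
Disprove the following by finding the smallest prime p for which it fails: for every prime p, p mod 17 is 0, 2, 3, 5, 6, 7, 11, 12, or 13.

p = 31

For p = 2, 3, 5, 7, 11, 13, 17, 19, 23, 29 the conclusion holds.
p = 31: 31 mod 17 = 14 — not in {0, 2, 3, 5, 6, 7, 11, 12, 13}.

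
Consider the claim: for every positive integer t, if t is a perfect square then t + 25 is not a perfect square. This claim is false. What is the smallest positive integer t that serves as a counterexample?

Check each positive integer t in order until t is a perfect square but t + 25 is a perfect square.
For t = 1, 4, 9, 16, …, 81, 100, 121 the conclusion holds.
t = 144: 144 = 12² and 144 + 25 = 169 = 13².

t = 144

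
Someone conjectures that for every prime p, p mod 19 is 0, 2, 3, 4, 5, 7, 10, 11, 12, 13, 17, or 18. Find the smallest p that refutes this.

p = 47

We need the least prime p for which the claim fails.
The first 14 eligible values, up to p = 43, all satisfy the conclusion.
p = 47: 47 mod 19 = 9 — not in {0, 2, 3, 4, 5, 7, 10, 11, 12, 13, 17, 18}.
So p = 47 is the smallest counterexample.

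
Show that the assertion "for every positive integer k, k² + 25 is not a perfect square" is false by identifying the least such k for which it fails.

k = 12

A counterexample is any positive integer k such that k² + 25 is a perfect square; we check each in order.
For k = 1, 2, 3, 4, …, 9, 10, 11 the conclusion holds.
k = 12: 12² + 25 = 169 = 13², a perfect square.
Hence k = 12 is a counterexample.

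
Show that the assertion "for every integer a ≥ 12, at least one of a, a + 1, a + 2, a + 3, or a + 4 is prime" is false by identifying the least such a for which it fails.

a = 24

We need the least integer a ≥ 12 for which a, a + 1, a + 2, a + 3, a + 4 are all composite.
For a = 12, 13, 14, 15, …, 21, 22, 23 the conclusion holds.
a = 24: 24 = 2 × 12; 25 = 5 × 5; 26 = 2 × 13; 27 = 3 × 9; 28 = 2 × 14 — all composite.
So a = 24 is the smallest counterexample.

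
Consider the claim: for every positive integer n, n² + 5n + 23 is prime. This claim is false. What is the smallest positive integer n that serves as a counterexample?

n = 14

A counterexample is any positive integer n such that n² + 5n + 23 is not prime; we check each in order.
For n = 1, 2, 3, 4, …, 11, 12, 13 the conclusion holds.
n = 14: n² + 5n + 23 = 289 = 17 × 17, composite.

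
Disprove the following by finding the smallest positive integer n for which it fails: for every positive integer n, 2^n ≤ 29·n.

n = 8

Check each positive integer n in order until 2^n > 29·n.
The first 7 eligible values, up to n = 7, all satisfy the conclusion.
n = 8: 2^n = 256 and 29·n = 232, so 256 > 232.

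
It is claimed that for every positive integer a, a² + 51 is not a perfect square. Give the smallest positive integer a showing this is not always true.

a = 7

Check each positive integer a in order until a² + 51 is a perfect square.
a = 1: 1² + 51 = 52, not a perfect square.
a = 2: 2² + 51 = 55, not a perfect square.
a = 3: 3² + 51 = 60, not a perfect square.
a = 4: 4² + 51 = 67, not a perfect square.
a = 5: 5² + 51 = 76, not a perfect square.
a = 6: 6² + 51 = 87, not a perfect square.
a = 7: 7² + 51 = 100 = 10², a perfect square.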